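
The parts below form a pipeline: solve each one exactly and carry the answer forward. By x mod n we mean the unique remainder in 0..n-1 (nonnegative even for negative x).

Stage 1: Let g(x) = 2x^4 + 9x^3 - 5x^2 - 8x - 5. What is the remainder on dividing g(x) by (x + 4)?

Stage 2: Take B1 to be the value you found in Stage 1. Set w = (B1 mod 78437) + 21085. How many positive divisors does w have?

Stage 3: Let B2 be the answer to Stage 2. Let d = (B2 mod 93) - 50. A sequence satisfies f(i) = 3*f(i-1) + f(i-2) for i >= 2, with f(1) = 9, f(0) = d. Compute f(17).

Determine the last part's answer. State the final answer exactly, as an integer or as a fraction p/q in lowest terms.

-126496515

Stage 1: remainder = value at the root: 2*(-4)^4 + 9*(-4)^3 - 5*(-4)^2 - 8*(-4)^1 - 5 = (512) + (-576) + (-80) + (32) + (-5) = -117; answer -117
Stage 2: B1 = -117; w = 99405; 99405 = 3^2 * 5 * 47^2; number of divisors = (2+1) * (1+1) * (2+1) = 18; answer 18
Stage 3: B2 = 18; d = -32; f(2) = 3*(9) + 1*(-32) = -5; iterating: f(2)=-5, f(3)=-6, f(4)=-23, f(5)=-75, f(6)=-248, f(7)=-819, f(8)=-2705, f(9)=-8934, f(10)=-29507, f(11)=-97455, f(12)=-321872, f(13)=-1063071, f(14)=-3511085, f(15)=-11596326, f(16)=-38300063, f(17)=-126496515; answer -126496515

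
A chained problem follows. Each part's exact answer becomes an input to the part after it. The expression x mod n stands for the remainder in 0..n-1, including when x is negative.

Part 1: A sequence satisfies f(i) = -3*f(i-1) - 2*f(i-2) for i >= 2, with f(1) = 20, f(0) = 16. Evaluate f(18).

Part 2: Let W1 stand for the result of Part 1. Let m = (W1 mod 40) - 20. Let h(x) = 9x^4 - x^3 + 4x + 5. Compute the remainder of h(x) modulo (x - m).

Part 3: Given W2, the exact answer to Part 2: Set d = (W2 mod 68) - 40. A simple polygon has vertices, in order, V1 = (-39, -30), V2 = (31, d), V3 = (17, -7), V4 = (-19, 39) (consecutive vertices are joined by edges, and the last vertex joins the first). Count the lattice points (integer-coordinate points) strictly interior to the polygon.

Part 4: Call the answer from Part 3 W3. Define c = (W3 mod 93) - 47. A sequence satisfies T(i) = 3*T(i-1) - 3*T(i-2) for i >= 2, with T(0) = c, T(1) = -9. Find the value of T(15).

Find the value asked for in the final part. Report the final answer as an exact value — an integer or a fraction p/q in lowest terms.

124659

Part 1: f(2) = -3*(20) - 2*(16) = -92; iterating: f(2)=-92, f(3)=236, f(4)=-524, f(5)=1100, f(6)=-2252, f(7)=4556, f(8)=-9164, f(9)=18380, f(10)=-36812, f(11)=73676, f(12)=-147404, f(13)=294860, f(14)=-589772, f(15)=1179596, f(16)=-2359244, f(17)=4718540, f(18)=-9437132; answer -9437132
Part 2: W1 = -9437132; m = 8; remainder = value at the root: 9*(8)^4 - 1*(8)^3 + 4*(8)^1 + 5 = (36864) + (-512) + (32) + (5) = 36389; answer 36389
Part 3: W2 = 36389; d = -31; cross terms: (-39*-31 - 31*-30)=2139, (31*-7 - 17*-31)=310, (17*39 - -19*-7)=530, (-19*-30 - -39*39)=2091; twice the area = |5070| = 5070; area = 2535; boundary points = 1 + 2 + 2 + 1 = 6; strictly interior points = area - boundary/2 + 1 = 2533; answer 2533
Part 4: W3 = 2533; c = -25; T(2) = 3*(-9) - 3*(-25) = 48; iterating: T(2)=48, T(3)=171, T(4)=369, T(5)=594, T(6)=675, T(7)=243, T(8)=-1296, T(9)=-4617, T(10)=-9963, T(11)=-16038, T(12)=-18225, T(13)=-6561, T(14)=34992, T(15)=124659; answer 124659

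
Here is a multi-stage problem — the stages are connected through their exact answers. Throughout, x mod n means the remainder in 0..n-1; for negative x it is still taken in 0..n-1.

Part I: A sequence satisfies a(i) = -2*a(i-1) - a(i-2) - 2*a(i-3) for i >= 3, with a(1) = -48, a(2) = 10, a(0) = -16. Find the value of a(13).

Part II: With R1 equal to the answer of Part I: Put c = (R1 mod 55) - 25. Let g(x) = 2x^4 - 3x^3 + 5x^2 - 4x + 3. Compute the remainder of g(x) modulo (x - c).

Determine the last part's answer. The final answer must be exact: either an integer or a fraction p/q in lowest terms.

297923

Part I: a(3) = -2*(10) - 1*(-48) - 2*(-16) = 60; iterating: a(3)=60, a(4)=-34, a(5)=-12, a(6)=-62, a(7)=204, a(8)=-322, a(9)=564, a(10)=-1214, a(11)=2508, a(12)=-4930, a(13)=9780; answer 9780
Part II: R1 = 9780; c = 20; remainder = value at the root: 2*(20)^4 - 3*(20)^3 + 5*(20)^2 - 4*(20)^1 + 3 = (320000) + (-24000) + (2000) + (-80) + (3) = 297923; answer 297923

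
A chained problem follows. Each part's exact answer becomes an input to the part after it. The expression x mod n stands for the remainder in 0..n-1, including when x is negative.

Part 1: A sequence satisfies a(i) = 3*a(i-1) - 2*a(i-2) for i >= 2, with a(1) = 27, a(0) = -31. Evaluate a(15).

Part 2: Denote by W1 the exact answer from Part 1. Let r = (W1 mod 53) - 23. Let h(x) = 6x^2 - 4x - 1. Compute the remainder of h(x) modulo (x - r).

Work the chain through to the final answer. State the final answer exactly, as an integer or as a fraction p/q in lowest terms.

Part 1: a(2) = 3*(27) - 2*(-31) = 143; iterating: a(2)=143, a(3)=375, a(4)=839, a(5)=1767, a(6)=3623, a(7)=7335, a(8)=14759, a(9)=29607, a(10)=59303, a(11)=118695, a(12)=237479, a(13)=475047, a(14)=950183, a(15)=1900455; answer 1900455
Part 2: W1 = 1900455; r = 11; remainder = value at the root: 6*(11)^2 - 4*(11)^1 - 1 = (726) + (-44) + (-1) = 681; answer 681

681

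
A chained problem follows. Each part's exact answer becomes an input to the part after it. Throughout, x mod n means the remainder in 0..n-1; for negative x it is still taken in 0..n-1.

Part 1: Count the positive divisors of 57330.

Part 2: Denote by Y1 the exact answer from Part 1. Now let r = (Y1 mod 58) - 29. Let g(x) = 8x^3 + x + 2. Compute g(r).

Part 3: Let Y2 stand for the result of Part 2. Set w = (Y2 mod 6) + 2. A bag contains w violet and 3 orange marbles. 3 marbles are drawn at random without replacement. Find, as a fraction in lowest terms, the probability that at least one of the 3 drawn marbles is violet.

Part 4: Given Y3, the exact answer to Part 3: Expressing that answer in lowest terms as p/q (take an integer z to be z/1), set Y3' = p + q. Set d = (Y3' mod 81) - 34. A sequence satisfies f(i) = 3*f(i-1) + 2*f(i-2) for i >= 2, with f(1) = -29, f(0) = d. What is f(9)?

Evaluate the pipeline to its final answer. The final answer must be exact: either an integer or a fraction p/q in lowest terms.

Part 1: 57330 = 2 * 3^2 * 5 * 7^2 * 13; number of divisors = (1+1) * (2+1) * (1+1) * (2+1) * (1+1) = 72; answer 72
Part 2: Y1 = 72; r = -15; 8*(-15)^3 + 1*(-15)^1 + 2 = (-27000) + (-15) + (2) = -27013; answer -27013
Part 3: Y2 = -27013; w = 7; total draws C(10,3) = 120; complement C(3,3) = 1; favorable 120 - 1 = 119; P = 119/120; answer 119/120
Part 4: Y3 = 119/120; threaded value p + q = 239; d = 43; f(2) = 3*(-29) + 2*(43) = -1; iterating: f(2)=-1, f(3)=-61, f(4)=-185, f(5)=-677, f(6)=-2401, f(7)=-8557, f(8)=-30473, f(9)=-108533; answer -108533

-108533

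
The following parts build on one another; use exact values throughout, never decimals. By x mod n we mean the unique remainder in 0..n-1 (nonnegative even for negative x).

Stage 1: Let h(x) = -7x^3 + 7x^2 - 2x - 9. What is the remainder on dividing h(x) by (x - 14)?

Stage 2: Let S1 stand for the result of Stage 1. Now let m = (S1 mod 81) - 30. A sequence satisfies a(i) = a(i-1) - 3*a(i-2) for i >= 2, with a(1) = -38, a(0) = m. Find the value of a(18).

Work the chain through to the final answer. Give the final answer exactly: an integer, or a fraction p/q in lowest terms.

Stage 1: remainder = value at the root: -7*(14)^3 + 7*(14)^2 - 2*(14)^1 - 9 = (-19208) + (1372) + (-28) + (-9) = -17873; answer -17873
Stage 2: S1 = -17873; m = -2; a(2) = 1*(-38) - 3*(-2) = -32; iterating: a(2)=-32, a(3)=82, a(4)=178, a(5)=-68, a(6)=-602, a(7)=-398, a(8)=1408, a(9)=2602, a(10)=-1622, a(11)=-9428, a(12)=-4562, a(13)=23722, a(14)=37408, a(15)=-33758, a(16)=-145982, a(17)=-44708, a(18)=393238; answer 393238

393238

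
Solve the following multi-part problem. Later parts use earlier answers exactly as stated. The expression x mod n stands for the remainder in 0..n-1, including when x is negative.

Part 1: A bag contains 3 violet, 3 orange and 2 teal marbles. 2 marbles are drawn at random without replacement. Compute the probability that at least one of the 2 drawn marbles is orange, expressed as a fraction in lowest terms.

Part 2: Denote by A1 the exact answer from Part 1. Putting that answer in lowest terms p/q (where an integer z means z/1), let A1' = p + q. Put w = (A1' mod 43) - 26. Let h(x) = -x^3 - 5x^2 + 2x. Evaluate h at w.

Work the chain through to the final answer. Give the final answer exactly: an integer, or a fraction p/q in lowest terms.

Part 1: total draws C(8,2) = 28; complement C(5,2) = 10; favorable 28 - 10 = 18; P = 9/14; answer 9/14
Part 2: A1 = 9/14; threaded value p + q = 23; w = -3; -1*(-3)^3 - 5*(-3)^2 + 2*(-3)^1 = (27) + (-45) + (-6) = -24; answer -24

-24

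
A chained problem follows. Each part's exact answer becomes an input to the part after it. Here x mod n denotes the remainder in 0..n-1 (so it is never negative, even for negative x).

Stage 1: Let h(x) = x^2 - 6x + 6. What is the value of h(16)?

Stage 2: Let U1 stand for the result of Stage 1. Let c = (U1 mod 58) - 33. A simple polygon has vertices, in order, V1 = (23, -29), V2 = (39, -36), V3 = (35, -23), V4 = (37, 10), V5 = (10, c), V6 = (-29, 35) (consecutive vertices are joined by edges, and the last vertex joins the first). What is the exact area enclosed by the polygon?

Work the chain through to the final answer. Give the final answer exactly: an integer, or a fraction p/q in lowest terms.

Stage 1: 1*(16)^2 - 6*(16)^1 + 6 = (256) + (-96) + (6) = 166; answer 166
Stage 2: U1 = 166; c = 17; cross terms: (23*-36 - 39*-29)=303, (39*-23 - 35*-36)=363, (35*10 - 37*-23)=1201, (37*17 - 10*10)=529, (10*35 - -29*17)=843, (-29*-29 - 23*35)=36; twice the area = |3275| = 3275; area = 3275/2; answer 3275/2

3275/2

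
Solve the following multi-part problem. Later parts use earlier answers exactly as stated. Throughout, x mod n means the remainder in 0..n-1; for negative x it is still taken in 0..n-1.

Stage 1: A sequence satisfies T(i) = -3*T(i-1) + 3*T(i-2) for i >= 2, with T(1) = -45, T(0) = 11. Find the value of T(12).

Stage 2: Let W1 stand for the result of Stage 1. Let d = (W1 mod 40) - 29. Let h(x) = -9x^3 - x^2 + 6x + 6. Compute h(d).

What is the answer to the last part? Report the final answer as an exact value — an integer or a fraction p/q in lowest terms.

52062

Stage 1: T(2) = -3*(-45) + 3*(11) = 168; iterating: T(2)=168, T(3)=-639, T(4)=2421, T(5)=-9180, T(6)=34803, T(7)=-131949, T(8)=500256, T(9)=-1896615, T(10)=7190613, T(11)=-27261684, T(12)=103356891; answer 103356891
Stage 2: W1 = 103356891; d = -18; -9*(-18)^3 - 1*(-18)^2 + 6*(-18)^1 + 6 = (52488) + (-324) + (-108) + (6) = 52062; answer 52062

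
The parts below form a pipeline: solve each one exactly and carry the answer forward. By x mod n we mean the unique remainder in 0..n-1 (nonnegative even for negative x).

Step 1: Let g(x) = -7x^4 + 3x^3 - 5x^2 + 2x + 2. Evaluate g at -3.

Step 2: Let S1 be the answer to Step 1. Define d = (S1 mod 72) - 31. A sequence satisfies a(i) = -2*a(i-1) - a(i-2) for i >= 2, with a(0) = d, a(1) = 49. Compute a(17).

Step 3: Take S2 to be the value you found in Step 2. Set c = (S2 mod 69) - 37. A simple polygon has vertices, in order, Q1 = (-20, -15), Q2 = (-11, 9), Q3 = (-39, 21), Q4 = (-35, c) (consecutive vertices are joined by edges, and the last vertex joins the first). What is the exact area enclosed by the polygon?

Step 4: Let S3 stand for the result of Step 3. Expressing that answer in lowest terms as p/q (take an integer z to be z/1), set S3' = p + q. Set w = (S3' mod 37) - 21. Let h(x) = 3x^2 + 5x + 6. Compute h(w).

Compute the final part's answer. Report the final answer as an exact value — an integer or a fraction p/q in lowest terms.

Step 1: -7*(-3)^4 + 3*(-3)^3 - 5*(-3)^2 + 2*(-3)^1 + 2 = (-567) + (-81) + (-45) + (-6) + (2) = -697; answer -697
Step 2: S1 = -697; d = -8; a(2) = -2*(49) - 1*(-8) = -90; iterating: a(2)=-90, a(3)=131, a(4)=-172, a(5)=213, a(6)=-254, a(7)=295, a(8)=-336, a(9)=377, a(10)=-418, a(11)=459, a(12)=-500, a(13)=541, a(14)=-582, a(15)=623, a(16)=-664, a(17)=705; answer 705
Step 3: S2 = 705; c = -22; cross terms: (-20*9 - -11*-15)=-345, (-11*21 - -39*9)=120, (-39*-22 - -35*21)=1593, (-35*-15 - -20*-22)=85; twice the area = |1453| = 1453; area = 1453/2; answer 1453/2
Step 4: S3 = 1453/2; threaded value p + q = 1455; w = -9; 3*(-9)^2 + 5*(-9)^1 + 6 = (243) + (-45) + (6) = 204; answer 204

204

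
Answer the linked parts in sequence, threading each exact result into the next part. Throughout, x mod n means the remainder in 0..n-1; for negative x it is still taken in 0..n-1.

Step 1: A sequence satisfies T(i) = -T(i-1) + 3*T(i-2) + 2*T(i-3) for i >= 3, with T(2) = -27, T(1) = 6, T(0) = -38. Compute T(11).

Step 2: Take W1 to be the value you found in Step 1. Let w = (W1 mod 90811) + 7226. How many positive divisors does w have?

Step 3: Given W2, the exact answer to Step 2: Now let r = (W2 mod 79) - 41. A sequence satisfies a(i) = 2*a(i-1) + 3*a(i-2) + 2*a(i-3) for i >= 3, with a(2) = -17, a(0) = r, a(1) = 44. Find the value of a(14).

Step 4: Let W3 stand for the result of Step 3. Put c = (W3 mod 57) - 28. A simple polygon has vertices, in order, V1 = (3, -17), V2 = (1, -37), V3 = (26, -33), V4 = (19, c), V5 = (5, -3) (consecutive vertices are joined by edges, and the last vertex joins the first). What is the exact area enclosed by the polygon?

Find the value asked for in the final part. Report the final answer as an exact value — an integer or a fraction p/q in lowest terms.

843

Step 1: T(3) = -1*(-27) + 3*(6) + 2*(-38) = -31; iterating: T(3)=-31, T(4)=-38, T(5)=-109, T(6)=-67, T(7)=-336, T(8)=-83, T(9)=-1059, T(10)=138, T(11)=-3481; answer -3481
Step 2: W1 = -3481; w = 94556; 94556 = 2^2 * 7 * 11 * 307; number of divisors = (2+1) * (1+1) * (1+1) * (1+1) = 24; answer 24
Step 3: W2 = 24; r = -17; a(3) = 2*(-17) + 3*(44) + 2*(-17) = 64; iterating: a(3)=64, a(4)=165, a(5)=488, a(6)=1599, a(7)=4992, a(8)=15757, a(9)=49688, a(10)=156631, a(11)=493840, a(12)=1556949, a(13)=4908680, a(14)=15475887; answer 15475887
Step 4: W3 = 15475887; c = 17; cross terms: (3*-37 - 1*-17)=-94, (1*-33 - 26*-37)=929, (26*17 - 19*-33)=1069, (19*-3 - 5*17)=-142, (5*-17 - 3*-3)=-76; twice the area = |1686| = 1686; area = 843; answer 843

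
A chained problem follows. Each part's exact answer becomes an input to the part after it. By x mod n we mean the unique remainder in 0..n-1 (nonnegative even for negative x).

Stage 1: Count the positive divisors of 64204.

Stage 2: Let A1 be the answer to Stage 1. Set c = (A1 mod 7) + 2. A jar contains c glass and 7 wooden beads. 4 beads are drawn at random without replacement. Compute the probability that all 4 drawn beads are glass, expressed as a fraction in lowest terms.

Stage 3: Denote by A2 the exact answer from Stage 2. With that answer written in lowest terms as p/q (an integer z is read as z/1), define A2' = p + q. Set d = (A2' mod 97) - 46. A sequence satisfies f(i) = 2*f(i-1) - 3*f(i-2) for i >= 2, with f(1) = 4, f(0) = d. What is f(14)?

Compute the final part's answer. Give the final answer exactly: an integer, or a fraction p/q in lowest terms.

Stage 1: 64204 = 2^2 * 7 * 2293; number of divisors = (2+1) * (1+1) * (1+1) = 12; answer 12
Stage 2: A1 = 12; c = 7; total draws C(14,4) = 1001; favorable C(7,4) = 35; P = 5/143; answer 5/143
Stage 3: A2 = 5/143; threaded value p + q = 148; d = 5; f(2) = 2*(4) - 3*(5) = -7; iterating: f(2)=-7, f(3)=-26, f(4)=-31, f(5)=16, f(6)=125, f(7)=202, f(8)=29, f(9)=-548, f(10)=-1183, f(11)=-722, f(12)=2105, f(13)=6376, f(14)=6437; answer 6437

6437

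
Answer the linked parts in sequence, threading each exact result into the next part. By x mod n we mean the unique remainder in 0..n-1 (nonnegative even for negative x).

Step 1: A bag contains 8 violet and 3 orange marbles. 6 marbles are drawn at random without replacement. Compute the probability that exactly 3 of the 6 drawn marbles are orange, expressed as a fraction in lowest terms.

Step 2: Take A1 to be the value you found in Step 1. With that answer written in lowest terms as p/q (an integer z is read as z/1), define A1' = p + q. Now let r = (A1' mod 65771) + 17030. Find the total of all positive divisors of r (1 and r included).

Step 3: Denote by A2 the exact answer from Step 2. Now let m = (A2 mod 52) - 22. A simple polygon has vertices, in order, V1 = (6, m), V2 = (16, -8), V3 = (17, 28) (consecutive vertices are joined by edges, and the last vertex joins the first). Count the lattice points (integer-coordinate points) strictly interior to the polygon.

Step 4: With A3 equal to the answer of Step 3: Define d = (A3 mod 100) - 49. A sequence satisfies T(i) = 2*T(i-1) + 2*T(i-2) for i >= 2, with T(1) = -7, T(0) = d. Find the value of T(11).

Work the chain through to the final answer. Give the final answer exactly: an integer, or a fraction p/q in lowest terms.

420512

Step 1: total draws C(11,6) = 462; favorable C(3,3)*C(8,3) = 56; P = 4/33; answer 4/33
Step 2: A1 = 4/33; threaded value p + q = 37; r = 17067; 17067 = 3 * 5689; sigma = (1 + 3) * (1 + 5689) = 4 * 5690 = 22760; answer 22760
Step 3: A2 = 22760; m = 14; cross terms: (6*-8 - 16*14)=-272, (16*28 - 17*-8)=584, (17*14 - 6*28)=70; twice the area = |382| = 382; area = 191; boundary points = 2 + 1 + 1 = 4; strictly interior points = area - boundary/2 + 1 = 190; answer 190
Step 4: A3 = 190; d = 41; T(2) = 2*(-7) + 2*(41) = 68; iterating: T(2)=68, T(3)=122, T(4)=380, T(5)=1004, T(6)=2768, T(7)=7544, T(8)=20624, T(9)=56336, T(10)=153920, T(11)=420512; answer 420512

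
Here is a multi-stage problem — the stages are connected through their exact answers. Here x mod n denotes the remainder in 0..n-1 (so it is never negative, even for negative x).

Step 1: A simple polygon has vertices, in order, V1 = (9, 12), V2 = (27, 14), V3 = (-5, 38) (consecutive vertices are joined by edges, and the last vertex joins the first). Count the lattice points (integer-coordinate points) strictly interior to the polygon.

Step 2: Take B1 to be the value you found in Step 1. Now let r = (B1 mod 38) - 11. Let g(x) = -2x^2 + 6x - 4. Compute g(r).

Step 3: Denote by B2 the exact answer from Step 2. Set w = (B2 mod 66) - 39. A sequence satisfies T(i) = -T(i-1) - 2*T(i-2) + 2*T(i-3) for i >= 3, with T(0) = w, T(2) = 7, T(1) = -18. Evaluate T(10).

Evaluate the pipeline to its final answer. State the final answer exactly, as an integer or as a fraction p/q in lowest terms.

Step 1: cross terms: (9*14 - 27*12)=-198, (27*38 - -5*14)=1096, (-5*12 - 9*38)=-402; twice the area = |496| = 496; area = 248; boundary points = 2 + 8 + 2 = 12; strictly interior points = area - boundary/2 + 1 = 243; answer 243
Step 2: B1 = 243; r = 4; -2*(4)^2 + 6*(4)^1 - 4 = (-32) + (24) + (-4) = -12; answer -12
Step 3: B2 = -12; w = 15; T(3) = -1*(7) - 2*(-18) + 2*(15) = 59; iterating: T(3)=59, T(4)=-109, T(5)=5, T(6)=331, T(7)=-559, T(8)=-93, T(9)=1873, T(10)=-2805; answer -2805

-2805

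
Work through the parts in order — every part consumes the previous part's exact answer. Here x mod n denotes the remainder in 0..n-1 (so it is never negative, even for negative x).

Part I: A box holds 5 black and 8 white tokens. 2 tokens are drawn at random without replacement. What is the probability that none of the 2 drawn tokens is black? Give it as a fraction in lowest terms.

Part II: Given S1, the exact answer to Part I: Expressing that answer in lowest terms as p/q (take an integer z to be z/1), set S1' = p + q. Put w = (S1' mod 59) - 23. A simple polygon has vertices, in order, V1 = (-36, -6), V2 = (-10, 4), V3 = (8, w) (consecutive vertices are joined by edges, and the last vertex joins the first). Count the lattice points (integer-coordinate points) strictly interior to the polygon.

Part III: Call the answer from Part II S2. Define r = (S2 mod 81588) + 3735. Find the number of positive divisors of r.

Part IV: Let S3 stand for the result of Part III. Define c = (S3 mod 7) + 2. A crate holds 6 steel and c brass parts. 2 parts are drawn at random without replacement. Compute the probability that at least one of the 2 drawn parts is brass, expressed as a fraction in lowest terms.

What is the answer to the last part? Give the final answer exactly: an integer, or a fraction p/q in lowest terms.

Part I: total draws C(13,2) = 78; favorable C(8,2) = 28; P = 14/39; answer 14/39
Part II: S1 = 14/39; threaded value p + q = 53; w = 30; cross terms: (-36*4 - -10*-6)=-204, (-10*30 - 8*4)=-332, (8*-6 - -36*30)=1032; twice the area = |496| = 496; area = 248; boundary points = 2 + 2 + 4 = 8; strictly interior points = area - boundary/2 + 1 = 245; answer 245
Part III: S2 = 245; r = 3980; 3980 = 2^2 * 5 * 199; number of divisors = (2+1) * (1+1) * (1+1) = 12; answer 12
Part IV: S3 = 12; c = 7; total draws C(13,2) = 78; complement C(6,2) = 15; favorable 78 - 15 = 63; P = 21/26; answer 21/26

21/26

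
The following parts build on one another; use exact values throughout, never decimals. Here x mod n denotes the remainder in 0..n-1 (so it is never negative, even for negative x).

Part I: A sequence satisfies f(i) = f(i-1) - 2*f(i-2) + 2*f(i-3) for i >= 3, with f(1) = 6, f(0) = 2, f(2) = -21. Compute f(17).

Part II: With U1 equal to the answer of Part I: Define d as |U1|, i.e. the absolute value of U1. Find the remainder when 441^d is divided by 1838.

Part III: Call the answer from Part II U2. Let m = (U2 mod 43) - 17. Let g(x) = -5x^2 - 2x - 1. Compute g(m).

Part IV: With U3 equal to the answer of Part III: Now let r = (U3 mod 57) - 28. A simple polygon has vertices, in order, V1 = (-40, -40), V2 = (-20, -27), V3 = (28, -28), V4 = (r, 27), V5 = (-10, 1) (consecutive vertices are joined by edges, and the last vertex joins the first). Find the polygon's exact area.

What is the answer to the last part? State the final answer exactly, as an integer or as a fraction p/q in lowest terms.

3323/2

Part I: f(3) = 1*(-21) - 2*(6) + 2*(2) = -29; iterating: f(3)=-29, f(4)=25, f(5)=41, f(6)=-67, f(7)=-99, f(8)=117, f(9)=181, f(10)=-251, f(11)=-379, f(12)=485, f(13)=741, f(14)=-987, f(15)=-1499, f(16)=1957, f(17)=2981; answer 2981
Part II: U1 = 2981; d = 2981; squarings mod 1838: 441^1=441, 441^2=1491, 441^4=939, 441^8=1319, 441^16=1013, 441^32=565, 441^64=1251, 441^128=863, 441^256=379, 441^512=277, 441^1024=1371, 441^2048=1205; 441^2981 = 441^1 * 441^4 * 441^32 * 441^128 * 441^256 * 441^512 * 441^2048 = 509 (mod 1838); answer 509
Part III: U2 = 509; m = 19; -5*(19)^2 - 2*(19)^1 - 1 = (-1805) + (-38) + (-1) = -1844; answer -1844
Part IV: U3 = -1844; r = 9; cross terms: (-40*-27 - -20*-40)=280, (-20*-28 - 28*-27)=1316, (28*27 - 9*-28)=1008, (9*1 - -10*27)=279, (-10*-40 - -40*1)=440; twice the area = |3323| = 3323; area = 3323/2; answer 3323/2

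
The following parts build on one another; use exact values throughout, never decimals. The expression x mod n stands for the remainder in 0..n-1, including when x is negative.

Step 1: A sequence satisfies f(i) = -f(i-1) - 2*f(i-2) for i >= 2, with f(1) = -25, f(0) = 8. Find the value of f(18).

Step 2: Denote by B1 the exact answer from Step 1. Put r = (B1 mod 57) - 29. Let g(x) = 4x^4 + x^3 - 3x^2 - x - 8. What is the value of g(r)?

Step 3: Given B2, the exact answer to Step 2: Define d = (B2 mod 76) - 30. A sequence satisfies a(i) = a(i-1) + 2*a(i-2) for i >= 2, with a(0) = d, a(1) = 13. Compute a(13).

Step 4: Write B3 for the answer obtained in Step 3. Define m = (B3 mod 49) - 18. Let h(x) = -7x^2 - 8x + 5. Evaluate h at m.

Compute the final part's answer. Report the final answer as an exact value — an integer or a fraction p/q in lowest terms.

-39

Step 1: f(2) = -1*(-25) - 2*(8) = 9; iterating: f(2)=9, f(3)=41, f(4)=-59, f(5)=-23, f(6)=141, f(7)=-95, f(8)=-187, f(9)=377, f(10)=-3, f(11)=-751, f(12)=757, f(13)=745, f(14)=-2259, f(15)=769, f(16)=3749, f(17)=-5287, f(18)=-2211; answer -2211
Step 2: B1 = -2211; r = -17; 4*(-17)^4 + 1*(-17)^3 - 3*(-17)^2 - 1*(-17)^1 - 8 = (334084) + (-4913) + (-867) + (17) + (-8) = 328313; answer 328313
Step 3: B2 = 328313; d = 39; a(2) = 1*(13) + 2*(39) = 91; iterating: a(2)=91, a(3)=117, a(4)=299, a(5)=533, a(6)=1131, a(7)=2197, a(8)=4459, a(9)=8853, a(10)=17771, a(11)=35477, a(12)=71019, a(13)=141973; answer 141973
Step 4: B3 = 141973; m = 2; -7*(2)^2 - 8*(2)^1 + 5 = (-28) + (-16) + (5) = -39; answer -39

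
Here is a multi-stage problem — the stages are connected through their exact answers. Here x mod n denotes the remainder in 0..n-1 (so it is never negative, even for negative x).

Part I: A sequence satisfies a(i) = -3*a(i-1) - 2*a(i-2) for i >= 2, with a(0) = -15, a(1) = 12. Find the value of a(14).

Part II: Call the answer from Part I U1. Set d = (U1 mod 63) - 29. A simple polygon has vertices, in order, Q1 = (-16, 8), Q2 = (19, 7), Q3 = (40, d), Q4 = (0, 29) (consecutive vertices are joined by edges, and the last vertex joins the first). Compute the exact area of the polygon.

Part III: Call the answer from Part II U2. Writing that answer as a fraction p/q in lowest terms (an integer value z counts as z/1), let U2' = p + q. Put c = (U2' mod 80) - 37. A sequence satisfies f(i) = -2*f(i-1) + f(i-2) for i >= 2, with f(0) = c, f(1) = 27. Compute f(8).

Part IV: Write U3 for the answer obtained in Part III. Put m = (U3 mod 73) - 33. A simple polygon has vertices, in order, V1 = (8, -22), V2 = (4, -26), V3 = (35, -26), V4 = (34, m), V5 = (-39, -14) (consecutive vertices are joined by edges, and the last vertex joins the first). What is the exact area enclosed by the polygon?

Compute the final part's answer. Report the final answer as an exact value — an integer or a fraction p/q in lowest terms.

1550

Part I: a(2) = -3*(12) - 2*(-15) = -6; iterating: a(2)=-6, a(3)=-6, a(4)=30, a(5)=-78, a(6)=174, a(7)=-366, a(8)=750, a(9)=-1518, a(10)=3054, a(11)=-6126, a(12)=12270, a(13)=-24558, a(14)=49134; answer 49134
Part II: U1 = 49134; d = 28; cross terms: (-16*7 - 19*8)=-264, (19*28 - 40*7)=252, (40*29 - 0*28)=1160, (0*8 - -16*29)=464; twice the area = |1612| = 1612; area = 806; answer 806
Part III: U2 = 806; threaded value p + q = 807; c = -30; f(2) = -2*(27) + 1*(-30) = -84; iterating: f(2)=-84, f(3)=195, f(4)=-474, f(5)=1143, f(6)=-2760, f(7)=6663, f(8)=-16086; answer -16086
Part IV: U3 = -16086; m = 14; cross terms: (8*-26 - 4*-22)=-120, (4*-26 - 35*-26)=806, (35*14 - 34*-26)=1374, (34*-14 - -39*14)=70, (-39*-22 - 8*-14)=970; twice the area = |3100| = 3100; area = 1550; answer 1550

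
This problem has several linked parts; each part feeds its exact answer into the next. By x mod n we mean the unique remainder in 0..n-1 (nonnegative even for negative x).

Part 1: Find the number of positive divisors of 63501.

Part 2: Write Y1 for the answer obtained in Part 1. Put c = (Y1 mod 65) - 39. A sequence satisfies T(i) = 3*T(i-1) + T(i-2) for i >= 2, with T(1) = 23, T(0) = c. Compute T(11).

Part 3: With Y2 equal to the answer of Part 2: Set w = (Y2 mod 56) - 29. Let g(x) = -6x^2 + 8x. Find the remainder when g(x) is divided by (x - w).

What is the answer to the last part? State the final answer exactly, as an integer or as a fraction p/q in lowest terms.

Part 1: 63501 = 3 * 61 * 347; number of divisors = (1+1) * (1+1) * (1+1) = 8; answer 8
Part 2: Y1 = 8; c = -31; T(2) = 3*(23) + 1*(-31) = 38; iterating: T(2)=38, T(3)=137, T(4)=449, T(5)=1484, T(6)=4901, T(7)=16187, T(8)=53462, T(9)=176573, T(10)=583181, T(11)=1926116; answer 1926116
Part 3: Y2 = 1926116; w = 23; remainder = value at the root: -6*(23)^2 + 8*(23)^1 = (-3174) + (184) = -2990; answer -2990

-2990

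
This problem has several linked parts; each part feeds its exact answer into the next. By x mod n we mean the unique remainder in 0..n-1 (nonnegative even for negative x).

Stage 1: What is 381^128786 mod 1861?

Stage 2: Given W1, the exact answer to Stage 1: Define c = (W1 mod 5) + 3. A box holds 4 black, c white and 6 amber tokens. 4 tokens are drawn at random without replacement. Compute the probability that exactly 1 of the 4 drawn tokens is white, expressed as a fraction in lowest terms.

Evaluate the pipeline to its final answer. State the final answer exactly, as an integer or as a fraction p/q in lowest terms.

Stage 1: squarings mod 1861: 381^1=381, 381^2=3, 381^4=9, 381^8=81, 381^16=978, 381^32=1791, 381^64=1178, 381^128=1239, 381^256=1657, 381^512=674, 381^1024=192, 381^2048=1505, 381^4096=188, 381^8192=1846, 381^16384=225, 381^32768=378, 381^65536=1448; 381^128786 = 381^2 * 381^16 * 381^256 * 381^512 * 381^1024 * 381^4096 * 381^8192 * 381^16384 * 381^32768 * 381^65536 = 135 (mod 1861); answer 135
Stage 2: W1 = 135; c = 3; total draws C(13,4) = 715; favorable C(3,1)*C(10,3) = 360; P = 72/143; answer 72/143

72/143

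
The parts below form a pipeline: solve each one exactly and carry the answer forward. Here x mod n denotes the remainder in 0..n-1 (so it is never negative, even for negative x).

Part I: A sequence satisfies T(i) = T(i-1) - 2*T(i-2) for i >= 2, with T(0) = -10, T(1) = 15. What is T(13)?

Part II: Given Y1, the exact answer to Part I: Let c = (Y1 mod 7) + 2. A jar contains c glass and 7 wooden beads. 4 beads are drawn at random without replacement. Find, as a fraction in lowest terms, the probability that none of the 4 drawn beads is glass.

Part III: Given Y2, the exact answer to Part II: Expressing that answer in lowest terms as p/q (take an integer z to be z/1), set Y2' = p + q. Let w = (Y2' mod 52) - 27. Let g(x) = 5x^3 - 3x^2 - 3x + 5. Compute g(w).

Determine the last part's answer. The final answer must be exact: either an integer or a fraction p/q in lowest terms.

-79920

Part I: T(2) = 1*(15) - 2*(-10) = 35; iterating: T(2)=35, T(3)=5, T(4)=-65, T(5)=-75, T(6)=55, T(7)=205, T(8)=95, T(9)=-315, T(10)=-505, T(11)=125, T(12)=1135, T(13)=885; answer 885
Part II: Y1 = 885; c = 5; total draws C(12,4) = 495; favorable C(7,4) = 35; P = 7/99; answer 7/99
Part III: Y2 = 7/99; threaded value p + q = 106; w = -25; 5*(-25)^3 - 3*(-25)^2 - 3*(-25)^1 + 5 = (-78125) + (-1875) + (75) + (5) = -79920; answer -79920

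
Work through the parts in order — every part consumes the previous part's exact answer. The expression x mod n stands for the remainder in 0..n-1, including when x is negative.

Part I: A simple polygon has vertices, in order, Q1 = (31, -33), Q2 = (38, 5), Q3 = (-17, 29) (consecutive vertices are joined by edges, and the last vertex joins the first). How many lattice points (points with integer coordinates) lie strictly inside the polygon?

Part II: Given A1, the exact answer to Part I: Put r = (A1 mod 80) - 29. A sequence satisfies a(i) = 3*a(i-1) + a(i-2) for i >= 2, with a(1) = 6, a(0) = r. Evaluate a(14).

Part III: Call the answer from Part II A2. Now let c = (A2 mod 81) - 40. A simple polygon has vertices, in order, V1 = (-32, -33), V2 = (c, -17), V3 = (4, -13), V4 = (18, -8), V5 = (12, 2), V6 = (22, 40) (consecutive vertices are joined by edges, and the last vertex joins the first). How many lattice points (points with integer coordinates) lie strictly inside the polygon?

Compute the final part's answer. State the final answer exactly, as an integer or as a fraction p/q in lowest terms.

Part I: cross terms: (31*5 - 38*-33)=1409, (38*29 - -17*5)=1187, (-17*-33 - 31*29)=-338; twice the area = |2258| = 2258; area = 1129; boundary points = 1 + 1 + 2 = 4; strictly interior points = area - boundary/2 + 1 = 1128; answer 1128
Part II: A1 = 1128; r = -21; a(2) = 3*(6) + 1*(-21) = -3; iterating: a(2)=-3, a(3)=-3, a(4)=-12, a(5)=-39, a(6)=-129, a(7)=-426, a(8)=-1407, a(9)=-4647, a(10)=-15348, a(11)=-50691, a(12)=-167421, a(13)=-552954, a(14)=-1826283; answer -1826283
Part III: A2 = -1826283; c = -16; cross terms: (-32*-17 - -16*-33)=16, (-16*-13 - 4*-17)=276, (4*-8 - 18*-13)=202, (18*2 - 12*-8)=132, (12*40 - 22*2)=436, (22*-33 - -32*40)=554; twice the area = |1616| = 1616; area = 808; boundary points = 16 + 4 + 1 + 2 + 2 + 1 = 26; strictly interior points = area - boundary/2 + 1 = 796; answer 796

796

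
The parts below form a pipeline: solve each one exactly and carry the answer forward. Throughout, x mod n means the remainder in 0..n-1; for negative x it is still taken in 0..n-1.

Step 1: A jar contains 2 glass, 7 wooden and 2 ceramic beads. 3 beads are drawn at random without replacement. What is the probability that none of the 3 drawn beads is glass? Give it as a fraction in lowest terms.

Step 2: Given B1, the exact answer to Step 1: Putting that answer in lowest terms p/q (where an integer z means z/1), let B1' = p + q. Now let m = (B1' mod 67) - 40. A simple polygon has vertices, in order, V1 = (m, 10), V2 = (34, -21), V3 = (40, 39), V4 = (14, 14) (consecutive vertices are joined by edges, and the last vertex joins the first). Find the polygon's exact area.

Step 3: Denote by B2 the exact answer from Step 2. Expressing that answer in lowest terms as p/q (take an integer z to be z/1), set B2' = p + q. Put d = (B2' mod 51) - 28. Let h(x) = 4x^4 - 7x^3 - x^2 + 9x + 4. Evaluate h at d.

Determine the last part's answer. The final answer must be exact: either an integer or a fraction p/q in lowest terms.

3694

Step 1: total draws C(11,3) = 165; favorable C(9,3) = 84; P = 28/55; answer 28/55
Step 2: B1 = 28/55; threaded value p + q = 83; m = -24; cross terms: (-24*-21 - 34*10)=164, (34*39 - 40*-21)=2166, (40*14 - 14*39)=14, (14*10 - -24*14)=476; twice the area = |2820| = 2820; area = 1410; answer 1410
Step 3: B2 = 1410; threaded value p + q = 1411; d = 6; 4*(6)^4 - 7*(6)^3 - 1*(6)^2 + 9*(6)^1 + 4 = (5184) + (-1512) + (-36) + (54) + (4) = 3694; answer 3694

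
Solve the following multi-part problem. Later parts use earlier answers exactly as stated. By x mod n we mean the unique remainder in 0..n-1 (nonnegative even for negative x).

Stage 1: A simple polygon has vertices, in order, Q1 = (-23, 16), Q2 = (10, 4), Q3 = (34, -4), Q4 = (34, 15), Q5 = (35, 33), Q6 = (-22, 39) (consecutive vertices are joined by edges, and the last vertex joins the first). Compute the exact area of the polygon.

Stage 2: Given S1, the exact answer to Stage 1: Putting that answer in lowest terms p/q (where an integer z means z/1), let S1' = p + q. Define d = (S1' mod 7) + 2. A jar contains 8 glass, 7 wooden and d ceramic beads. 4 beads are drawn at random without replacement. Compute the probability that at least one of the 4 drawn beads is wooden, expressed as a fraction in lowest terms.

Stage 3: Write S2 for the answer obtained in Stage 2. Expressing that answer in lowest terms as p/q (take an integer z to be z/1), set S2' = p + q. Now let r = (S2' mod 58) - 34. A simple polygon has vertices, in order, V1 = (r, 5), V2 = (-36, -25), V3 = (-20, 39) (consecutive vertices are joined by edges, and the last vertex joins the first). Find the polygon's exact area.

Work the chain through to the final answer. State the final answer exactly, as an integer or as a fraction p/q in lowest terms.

1136

Stage 1: cross terms: (-23*4 - 10*16)=-252, (10*-4 - 34*4)=-176, (34*15 - 34*-4)=646, (34*33 - 35*15)=597, (35*39 - -22*33)=2091, (-22*16 - -23*39)=545; twice the area = |3451| = 3451; area = 3451/2; answer 3451/2
Stage 2: S1 = 3451/2; threaded value p + q = 3453; d = 4; total draws C(19,4) = 3876; complement C(12,4) = 495; favorable 3876 - 495 = 3381; P = 1127/1292; answer 1127/1292
Stage 3: S2 = 1127/1292; threaded value p + q = 2419; r = 7; cross terms: (7*-25 - -36*5)=5, (-36*39 - -20*-25)=-1904, (-20*5 - 7*39)=-373; twice the area = |-2272| = 2272; area = 1136; answer 1136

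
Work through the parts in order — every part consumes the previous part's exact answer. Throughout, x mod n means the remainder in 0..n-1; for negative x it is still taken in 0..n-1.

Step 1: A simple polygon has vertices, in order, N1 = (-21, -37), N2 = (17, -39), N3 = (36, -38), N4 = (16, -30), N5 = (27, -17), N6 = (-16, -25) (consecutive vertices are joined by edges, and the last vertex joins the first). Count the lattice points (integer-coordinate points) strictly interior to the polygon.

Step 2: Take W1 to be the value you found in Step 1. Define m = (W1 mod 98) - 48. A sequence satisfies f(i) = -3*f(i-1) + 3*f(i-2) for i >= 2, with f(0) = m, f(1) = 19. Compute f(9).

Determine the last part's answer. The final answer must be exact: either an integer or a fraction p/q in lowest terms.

1844694

Step 1: cross terms: (-21*-39 - 17*-37)=1448, (17*-38 - 36*-39)=758, (36*-30 - 16*-38)=-472, (16*-17 - 27*-30)=538, (27*-25 - -16*-17)=-947, (-16*-37 - -21*-25)=67; twice the area = |1392| = 1392; area = 696; boundary points = 2 + 1 + 4 + 1 + 1 + 1 = 10; strictly interior points = area - boundary/2 + 1 = 692; answer 692
Step 2: W1 = 692; m = -42; f(2) = -3*(19) + 3*(-42) = -183; iterating: f(2)=-183, f(3)=606, f(4)=-2367, f(5)=8919, f(6)=-33858, f(7)=128331, f(8)=-486567, f(9)=1844694; answer 1844694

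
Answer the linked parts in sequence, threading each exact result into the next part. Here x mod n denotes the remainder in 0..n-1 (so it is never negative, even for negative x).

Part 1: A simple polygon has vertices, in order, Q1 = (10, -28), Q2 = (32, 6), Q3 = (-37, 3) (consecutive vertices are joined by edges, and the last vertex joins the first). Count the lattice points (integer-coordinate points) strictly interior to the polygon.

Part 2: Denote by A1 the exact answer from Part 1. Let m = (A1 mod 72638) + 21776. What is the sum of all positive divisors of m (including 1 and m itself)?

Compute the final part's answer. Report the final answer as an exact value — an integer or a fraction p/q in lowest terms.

Part 1: cross terms: (10*6 - 32*-28)=956, (32*3 - -37*6)=318, (-37*-28 - 10*3)=1006; twice the area = |2280| = 2280; area = 1140; boundary points = 2 + 3 + 1 = 6; strictly interior points = area - boundary/2 + 1 = 1138; answer 1138
Part 2: A1 = 1138; m = 22914; 22914 = 2 * 3^2 * 19 * 67; sigma = (1 + 2) * (1 + 3 + 9) * (1 + 19) * (1 + 67) = 3 * 13 * 20 * 68 = 53040; answer 53040

53040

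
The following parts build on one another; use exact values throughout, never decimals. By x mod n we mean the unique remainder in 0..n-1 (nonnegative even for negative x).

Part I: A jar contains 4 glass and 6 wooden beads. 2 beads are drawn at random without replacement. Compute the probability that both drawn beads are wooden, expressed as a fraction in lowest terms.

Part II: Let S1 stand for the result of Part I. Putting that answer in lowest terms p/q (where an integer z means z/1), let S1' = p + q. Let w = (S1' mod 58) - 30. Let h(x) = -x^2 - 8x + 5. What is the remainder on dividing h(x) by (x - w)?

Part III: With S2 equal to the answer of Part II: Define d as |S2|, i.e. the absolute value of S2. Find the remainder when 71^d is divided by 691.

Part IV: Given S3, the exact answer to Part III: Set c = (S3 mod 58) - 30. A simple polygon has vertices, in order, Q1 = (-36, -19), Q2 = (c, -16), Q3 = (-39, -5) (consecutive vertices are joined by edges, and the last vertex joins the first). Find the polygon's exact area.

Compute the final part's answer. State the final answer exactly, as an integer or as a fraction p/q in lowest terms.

457/2

Part I: total draws C(10,2) = 45; favorable C(6,2) = 15; P = 1/3; answer 1/3
Part II: S1 = 1/3; threaded value p + q = 4; w = -26; remainder = value at the root: -1*(-26)^2 - 8*(-26)^1 + 5 = (-676) + (208) + (5) = -463; answer -463
Part III: S2 = -463; d = 463; squarings mod 691: 71^1=71, 71^2=204, 71^4=156, 71^8=151, 71^16=689, 71^32=4, 71^64=16, 71^128=256, 71^256=582; 71^463 = 71^1 * 71^2 * 71^4 * 71^8 * 71^64 * 71^128 * 71^256 = 664 (mod 691); answer 664
Part IV: S3 = 664; c = -4; cross terms: (-36*-16 - -4*-19)=500, (-4*-5 - -39*-16)=-604, (-39*-19 - -36*-5)=561; twice the area = |457| = 457; area = 457/2; answer 457/2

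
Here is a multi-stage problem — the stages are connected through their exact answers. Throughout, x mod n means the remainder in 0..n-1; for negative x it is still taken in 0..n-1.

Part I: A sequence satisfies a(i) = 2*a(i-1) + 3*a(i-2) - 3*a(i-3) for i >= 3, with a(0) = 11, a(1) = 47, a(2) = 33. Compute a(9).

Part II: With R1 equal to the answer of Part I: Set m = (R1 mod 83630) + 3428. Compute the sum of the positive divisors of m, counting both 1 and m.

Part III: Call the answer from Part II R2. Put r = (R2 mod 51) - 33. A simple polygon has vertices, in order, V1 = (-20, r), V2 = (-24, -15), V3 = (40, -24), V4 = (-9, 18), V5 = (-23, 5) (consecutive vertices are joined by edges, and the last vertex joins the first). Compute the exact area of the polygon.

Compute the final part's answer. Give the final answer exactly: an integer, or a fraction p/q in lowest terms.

Part I: a(3) = 2*(33) + 3*(47) - 3*(11) = 174; iterating: a(3)=174, a(4)=306, a(5)=1035, a(6)=2466, a(7)=7119, a(8)=18531, a(9)=51021; answer 51021
Part II: R1 = 51021; m = 54449; 54449 is prime, so its only divisors are 1 and 54449; sigma = 1 + 54449 = 54450; answer 54450
Part III: R2 = 54450; r = 0; cross terms: (-20*-15 - -24*0)=300, (-24*-24 - 40*-15)=1176, (40*18 - -9*-24)=504, (-9*5 - -23*18)=369, (-23*0 - -20*5)=100; twice the area = |2449| = 2449; area = 2449/2; answer 2449/2

2449/2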